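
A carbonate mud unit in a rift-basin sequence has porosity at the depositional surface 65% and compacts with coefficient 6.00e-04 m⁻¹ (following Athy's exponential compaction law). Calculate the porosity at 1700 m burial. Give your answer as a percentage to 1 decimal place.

23.4%

Working in km (1 km = 1000 m; c in km⁻¹ = c in m⁻¹ × 1000):
n = n₀·exp(−c·d) = 0.65 × exp(−0.6 × 1.7) = 0.65 × exp(−1.02)
  = 0.65 × 0.3606 = 0.2344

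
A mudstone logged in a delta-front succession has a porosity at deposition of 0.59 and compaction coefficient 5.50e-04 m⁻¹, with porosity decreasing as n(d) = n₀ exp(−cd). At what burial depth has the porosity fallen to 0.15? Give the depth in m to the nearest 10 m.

Working in km (1 km = 1000 m; c in km⁻¹ = c in m⁻¹ × 1000):
Invert Athy's law: d = ln(n₀/n) / c
d = ln(0.59/0.15) / 0.55 = ln(3.933) / 0.55 = 1.3695 / 0.55 = 2.490 km

2490 m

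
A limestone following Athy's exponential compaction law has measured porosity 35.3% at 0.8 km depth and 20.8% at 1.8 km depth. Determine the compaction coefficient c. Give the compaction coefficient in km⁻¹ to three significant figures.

0.529 km⁻¹

Athy: n(d) = n₀ e^(−cd) ⇒ n₁/n₂ = e^{c(d₂−d₁)} ⇒ c = ln(n₁/n₂)/(d₂−d₁)
c = ln(0.353/0.208) / (1.8 − 0.8) = ln(1.697) / 1 = 0.5289 / 1 = 0.5289 km⁻¹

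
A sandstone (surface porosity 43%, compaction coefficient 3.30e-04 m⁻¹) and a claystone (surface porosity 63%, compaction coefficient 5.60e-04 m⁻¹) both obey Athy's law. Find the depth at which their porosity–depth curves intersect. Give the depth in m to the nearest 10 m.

1660 m

Working in km (1 km = 1000 m; c in km⁻¹ = c in m⁻¹ × 1000):
Set n₀ₐ e^(−cₐZ) = n₀ᵦ e^(−cᵦZ) ⇒ ln(n₀ₐ/n₀ᵦ) = (cₐ − cᵦ)·Z
Z = ln(0.43/0.63) / (0.33 − 0.56) = -0.3819 / -0.23 = 1.661 km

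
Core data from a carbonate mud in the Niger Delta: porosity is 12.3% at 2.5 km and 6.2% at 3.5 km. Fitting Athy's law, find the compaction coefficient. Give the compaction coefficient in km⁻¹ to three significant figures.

0.685 km⁻¹

Athy: phi(z) = phi₀ e^(−cz) ⇒ phi₁/phi₂ = e^{c(z₂−z₁)} ⇒ c = ln(phi₁/phi₂)/(z₂−z₁)
c = ln(0.123/0.062) / (3.5 − 2.5) = ln(1.984) / 1 = 0.6850 / 1 = 0.685 km⁻¹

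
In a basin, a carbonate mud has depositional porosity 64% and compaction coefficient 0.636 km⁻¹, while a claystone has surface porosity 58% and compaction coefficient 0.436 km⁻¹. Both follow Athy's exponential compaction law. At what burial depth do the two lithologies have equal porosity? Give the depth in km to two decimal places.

Set phi₀ₐ e^(−cₐZ) = phi₀ᵦ e^(−cᵦZ) ⇒ ln(phi₀ₐ/phi₀ᵦ) = (cₐ − cᵦ)·Z
Z = ln(0.64/0.58) / (0.636 − 0.436) = 0.0984 / 0.2 = 0.492 km

0.49 km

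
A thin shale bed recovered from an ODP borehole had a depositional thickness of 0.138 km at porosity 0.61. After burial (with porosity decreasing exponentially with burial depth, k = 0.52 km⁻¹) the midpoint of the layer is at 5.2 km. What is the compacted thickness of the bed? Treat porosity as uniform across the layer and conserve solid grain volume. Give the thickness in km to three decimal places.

0.056 km

Porosity at 5.2 km: phi = 0.61·exp(−0.52×5.2) = 0.0408
Solid-volume conservation: h(1−phi) = h₀(1−phi₀) ⇒ h = h₀·(1−phi₀)/(1−phi)
h = 0.138 × (1 − 0.61)/(1 − 0.0408) = 0.138 × 0.4066 = 0.0561 km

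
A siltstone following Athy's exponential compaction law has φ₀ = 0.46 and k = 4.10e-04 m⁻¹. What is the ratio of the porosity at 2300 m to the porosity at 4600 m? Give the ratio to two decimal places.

2.57

Working in km (1 km = 1000 m; k in km⁻¹ = k in m⁻¹ × 1000):
φ(z₁)/φ(z₂) = e^(−k·z₁)/e^(−k·z₂) = e^{k(z₂−z₁)}
= exp(0.41 × 2.3) = exp(0.943) = 2.5677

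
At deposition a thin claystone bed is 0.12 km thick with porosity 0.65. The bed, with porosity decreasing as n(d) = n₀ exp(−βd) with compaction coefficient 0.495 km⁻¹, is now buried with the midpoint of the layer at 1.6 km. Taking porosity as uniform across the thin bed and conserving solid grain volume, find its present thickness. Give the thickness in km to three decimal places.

0.060 km

Porosity at 1.6 km: n = 0.65·exp(−0.495×1.6) = 0.2944
Solid-volume conservation: h(1−n) = h₀(1−n₀) ⇒ h = h₀·(1−n₀)/(1−n)
h = 0.12 × (1 − 0.65)/(1 − 0.2944) = 0.12 × 0.4960 = 0.0595 km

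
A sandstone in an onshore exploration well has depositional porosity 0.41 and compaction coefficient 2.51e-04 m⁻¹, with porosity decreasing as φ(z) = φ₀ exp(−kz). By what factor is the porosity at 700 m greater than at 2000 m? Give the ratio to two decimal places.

1.39

Working in km (1 km = 1000 m; k in km⁻¹ = k in m⁻¹ × 1000):
φ(z₁)/φ(z₂) = e^(−k·z₁)/e^(−k·z₂) = e^{k(z₂−z₁)}
= exp(0.251 × 1.3) = exp(0.3263) = 1.3858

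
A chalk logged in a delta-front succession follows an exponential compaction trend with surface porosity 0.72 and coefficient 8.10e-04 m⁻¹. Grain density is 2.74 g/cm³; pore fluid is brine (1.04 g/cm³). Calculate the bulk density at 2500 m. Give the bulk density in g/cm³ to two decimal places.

2.58 g/cm³

Working in km (1 km = 1000 m; k in km⁻¹ = k in m⁻¹ × 1000):
Porosity at depth: φ = 0.72·exp(−0.81×2.5) = 0.72×0.1320 = 0.0950
Bulk density: ρ_b = (1−φ)ρ_g + φ·ρ_f = 0.9050×2.74 + 0.0950×1.04
       = 2.480 + 0.099 = 2.578 g/cm³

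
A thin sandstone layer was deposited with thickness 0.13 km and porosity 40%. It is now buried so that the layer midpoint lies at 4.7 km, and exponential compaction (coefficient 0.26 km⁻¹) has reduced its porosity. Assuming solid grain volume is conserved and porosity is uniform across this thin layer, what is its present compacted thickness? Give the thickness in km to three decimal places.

0.088 km

Porosity at 4.7 km: φ = 0.4·exp(−0.26×4.7) = 0.1179
Solid-volume conservation: h(1−φ) = h₀(1−φ₀) ⇒ h = h₀·(1−φ₀)/(1−φ)
h = 0.13 × (1 − 0.4)/(1 − 0.1179) = 0.13 × 0.6802 = 0.0884 km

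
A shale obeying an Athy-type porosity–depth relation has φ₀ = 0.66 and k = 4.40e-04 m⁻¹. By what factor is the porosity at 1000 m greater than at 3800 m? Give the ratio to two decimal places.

Working in km (1 km = 1000 m; k in km⁻¹ = k in m⁻¹ × 1000):
φ(z₁)/φ(z₂) = e^(−k·z₁)/e^(−k·z₂) = e^{k(z₂−z₁)}
= exp(0.44 × 2.8) = exp(1.232) = 3.4281

3.43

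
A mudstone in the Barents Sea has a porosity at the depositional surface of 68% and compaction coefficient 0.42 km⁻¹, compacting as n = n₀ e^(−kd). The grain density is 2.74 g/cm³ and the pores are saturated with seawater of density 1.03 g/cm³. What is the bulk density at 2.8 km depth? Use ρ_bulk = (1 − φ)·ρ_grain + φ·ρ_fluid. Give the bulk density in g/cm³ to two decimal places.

Porosity at depth: n = 0.68·exp(−0.42×2.8) = 0.68×0.3085 = 0.2098
Bulk density: ρ_b = (1−n)ρ_g + n·ρ_f = 0.7902×2.74 + 0.2098×1.03
       = 2.165 + 0.216 = 2.381 g/cm³

2.38 g/cm³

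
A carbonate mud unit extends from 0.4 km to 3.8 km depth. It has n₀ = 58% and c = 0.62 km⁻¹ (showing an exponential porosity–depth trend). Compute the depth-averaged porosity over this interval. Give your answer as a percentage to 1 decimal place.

18.9%

⟨n⟩ = (1/(z₂−z₁)) ∫ n₀ e^(−cz) dz = n₀·(e^(−c·z₁) − e^(−c·z₂)) / (c·(z₂−z₁))
e^(−0.62×0.4) = 0.7804; e^(−0.62×3.8) = 0.0948
⟨n⟩ = 0.58 × (0.7804 − 0.0948) / (0.62 × 3.4) = 0.58 × 0.3252 = 0.1886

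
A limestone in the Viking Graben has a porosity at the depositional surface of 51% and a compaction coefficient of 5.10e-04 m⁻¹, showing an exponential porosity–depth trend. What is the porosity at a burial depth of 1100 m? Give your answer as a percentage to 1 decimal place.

Working in km (1 km = 1000 m; β in km⁻¹ = β in m⁻¹ × 1000):
φ = φ₀·exp(−β·Z) = 0.51 × exp(−0.51 × 1.1) = 0.51 × exp(−0.561)
  = 0.51 × 0.5706 = 0.2910

29.1%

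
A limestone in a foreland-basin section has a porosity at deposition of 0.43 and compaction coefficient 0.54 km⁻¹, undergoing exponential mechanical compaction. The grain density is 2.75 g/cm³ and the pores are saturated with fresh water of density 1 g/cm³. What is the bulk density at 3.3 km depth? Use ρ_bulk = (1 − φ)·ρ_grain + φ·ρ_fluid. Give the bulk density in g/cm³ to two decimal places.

Porosity at depth: phi = 0.43·exp(−0.54×3.3) = 0.43×0.1683 = 0.0724
Bulk density: ρ_b = (1−phi)ρ_g + phi·ρ_f = 0.9276×2.75 + 0.0724×1
       = 2.551 + 0.072 = 2.623 g/cm³

2.62 g/cm³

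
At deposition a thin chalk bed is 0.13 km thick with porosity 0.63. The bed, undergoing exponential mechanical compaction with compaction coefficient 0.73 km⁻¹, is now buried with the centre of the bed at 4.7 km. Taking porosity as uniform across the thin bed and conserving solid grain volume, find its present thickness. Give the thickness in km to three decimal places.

0.049 km

Porosity at 4.7 km: φ = 0.63·exp(−0.73×4.7) = 0.0204
Solid-volume conservation: h(1−φ) = h₀(1−φ₀) ⇒ h = h₀·(1−φ₀)/(1−φ)
h = 0.13 × (1 − 0.63)/(1 − 0.0204) = 0.13 × 0.3777 = 0.0491 km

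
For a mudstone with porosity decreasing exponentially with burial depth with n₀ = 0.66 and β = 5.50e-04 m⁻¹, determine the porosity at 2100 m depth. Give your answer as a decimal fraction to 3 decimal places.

0.208

Working in km (1 km = 1000 m; β in km⁻¹ = β in m⁻¹ × 1000):
n = n₀·exp(−β·Z) = 0.66 × exp(−0.55 × 2.1) = 0.66 × exp(−1.155)
  = 0.66 × 0.3151 = 0.2079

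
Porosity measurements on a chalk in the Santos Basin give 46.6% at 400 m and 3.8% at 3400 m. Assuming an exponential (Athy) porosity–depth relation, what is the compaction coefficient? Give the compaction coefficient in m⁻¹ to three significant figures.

0.000836 m⁻¹

Working in km (1 km = 1000 m; c in km⁻¹ = c in m⁻¹ × 1000):
Athy: phi(d) = phi₀ e^(−cd) ⇒ phi₁/phi₂ = e^{c(d₂−d₁)} ⇒ c = ln(phi₁/phi₂)/(d₂−d₁)
c = ln(0.466/0.038) / (3.4 − 0.4) = ln(12.26) / 3 = 2.5066 / 3 = 0.8355 km⁻¹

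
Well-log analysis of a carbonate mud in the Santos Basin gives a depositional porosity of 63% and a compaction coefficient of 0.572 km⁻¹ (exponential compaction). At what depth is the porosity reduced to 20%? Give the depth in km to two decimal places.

2.01 km

Invert Athy's law: d = ln(n₀/n) / c
d = ln(0.63/0.2) / 0.572 = ln(3.15) / 0.572 = 1.1474 / 0.572 = 2.006 km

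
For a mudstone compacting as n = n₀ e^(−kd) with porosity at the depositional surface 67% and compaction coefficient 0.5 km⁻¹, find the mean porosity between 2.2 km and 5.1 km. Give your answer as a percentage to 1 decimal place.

11.8%

⟨n⟩ = (1/(d₂−d₁)) ∫ n₀ e^(−kd) dd = n₀·(e^(−k·d₁) − e^(−k·d₂)) / (k·(d₂−d₁))
e^(−0.5×2.2) = 0.3329; e^(−0.5×5.1) = 0.0781
⟨n⟩ = 0.67 × (0.3329 − 0.0781) / (0.5 × 2.9) = 0.67 × 0.1757 = 0.1177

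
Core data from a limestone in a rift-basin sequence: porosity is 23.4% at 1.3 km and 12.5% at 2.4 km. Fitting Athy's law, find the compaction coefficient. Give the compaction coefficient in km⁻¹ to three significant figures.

0.570 km⁻¹

Athy: φ(z) = φ₀ e^(−cz) ⇒ φ₁/φ₂ = e^{c(z₂−z₁)} ⇒ c = ln(φ₁/φ₂)/(z₂−z₁)
c = ln(0.234/0.125) / (2.4 − 1.3) = ln(1.872) / 1.1 = 0.6270 / 1.1 = 0.57 km⁻¹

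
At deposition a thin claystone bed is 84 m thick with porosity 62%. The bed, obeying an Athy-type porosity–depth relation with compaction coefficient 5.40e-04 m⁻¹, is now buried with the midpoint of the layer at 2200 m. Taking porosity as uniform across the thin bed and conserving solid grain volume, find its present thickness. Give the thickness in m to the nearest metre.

Working in km (1 km = 1000 m; k in km⁻¹ = k in m⁻¹ × 1000):
Porosity at 2.2 km: n = 0.62·exp(−0.54×2.2) = 0.1890
Solid-volume conservation: h(1−n) = h₀(1−n₀) ⇒ h = h₀·(1−n₀)/(1−n)
h = 0.084 × (1 − 0.62)/(1 − 0.1890) = 0.084 × 0.4686 = 0.0394 km

39 m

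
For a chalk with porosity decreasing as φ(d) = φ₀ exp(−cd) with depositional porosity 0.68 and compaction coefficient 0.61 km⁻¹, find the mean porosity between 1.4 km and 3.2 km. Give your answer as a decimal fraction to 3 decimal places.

0.176

⟨φ⟩ = (1/(d₂−d₁)) ∫ φ₀ e^(−cd) dd = φ₀·(e^(−c·d₁) − e^(−c·d₂)) / (c·(d₂−d₁))
e^(−0.61×1.4) = 0.4257; e^(−0.61×3.2) = 0.1420
⟨φ⟩ = 0.68 × (0.4257 − 0.1420) / (0.61 × 1.8) = 0.68 × 0.2584 = 0.1757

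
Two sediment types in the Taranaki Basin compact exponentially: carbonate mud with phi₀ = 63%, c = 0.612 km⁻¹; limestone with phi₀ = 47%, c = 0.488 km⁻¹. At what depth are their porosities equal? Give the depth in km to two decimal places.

2.36 km

Set phi₀ₐ e^(−cₐz) = phi₀ᵦ e^(−cᵦz) ⇒ ln(phi₀ₐ/phi₀ᵦ) = (cₐ − cᵦ)·z
z = ln(0.63/0.47) / (0.612 − 0.488) = 0.2930 / 0.124 = 2.363 km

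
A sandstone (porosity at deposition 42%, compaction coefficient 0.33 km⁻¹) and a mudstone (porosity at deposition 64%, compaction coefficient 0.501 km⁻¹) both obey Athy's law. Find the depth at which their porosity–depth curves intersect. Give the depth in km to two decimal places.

Set φ₀ₐ e^(−cₐZ) = φ₀ᵦ e^(−cᵦZ) ⇒ ln(φ₀ₐ/φ₀ᵦ) = (cₐ − cᵦ)·Z
Z = ln(0.42/0.64) / (0.33 − 0.501) = -0.4212 / -0.171 = 2.463 km

2.46 km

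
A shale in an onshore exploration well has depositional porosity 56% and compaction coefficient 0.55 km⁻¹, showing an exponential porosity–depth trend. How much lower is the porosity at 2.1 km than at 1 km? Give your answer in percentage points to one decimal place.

φ(1) = 0.56·e^(−0.55×1) = 0.3231
φ(2.1) = 0.56·e^(−0.55×2.1) = 0.1764
Δφ = 0.3231 − 0.1764 = 0.1467

14.7 percentage points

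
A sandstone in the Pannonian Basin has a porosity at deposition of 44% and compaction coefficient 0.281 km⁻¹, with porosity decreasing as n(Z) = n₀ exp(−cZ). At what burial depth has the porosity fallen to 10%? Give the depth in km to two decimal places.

5.27 km

Invert Athy's law: Z = ln(n₀/n) / c
Z = ln(0.44/0.1) / 0.281 = ln(4.4) / 0.281 = 1.4816 / 0.281 = 5.273 km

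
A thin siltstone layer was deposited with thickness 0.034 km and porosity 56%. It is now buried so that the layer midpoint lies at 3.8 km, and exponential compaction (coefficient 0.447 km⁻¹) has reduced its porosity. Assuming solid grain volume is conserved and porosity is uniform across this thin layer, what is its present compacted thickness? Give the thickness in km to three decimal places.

Porosity at 3.8 km: φ = 0.56·exp(−0.447×3.8) = 0.1024
Solid-volume conservation: h(1−φ) = h₀(1−φ₀) ⇒ h = h₀·(1−φ₀)/(1−φ)
h = 0.034 × (1 − 0.56)/(1 − 0.1024) = 0.034 × 0.4902 = 0.0167 km

0.017 km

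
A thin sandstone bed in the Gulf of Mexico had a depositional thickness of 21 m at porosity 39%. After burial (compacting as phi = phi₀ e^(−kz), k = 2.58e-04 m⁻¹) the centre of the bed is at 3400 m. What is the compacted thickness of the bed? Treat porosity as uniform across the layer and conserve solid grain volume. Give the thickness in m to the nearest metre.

15 m

Working in km (1 km = 1000 m; k in km⁻¹ = k in m⁻¹ × 1000):
Porosity at 3.4 km: phi = 0.39·exp(−0.258×3.4) = 0.1622
Solid-volume conservation: h(1−phi) = h₀(1−phi₀) ⇒ h = h₀·(1−phi₀)/(1−phi)
h = 0.021 × (1 − 0.39)/(1 − 0.1622) = 0.021 × 0.7281 = 0.0153 km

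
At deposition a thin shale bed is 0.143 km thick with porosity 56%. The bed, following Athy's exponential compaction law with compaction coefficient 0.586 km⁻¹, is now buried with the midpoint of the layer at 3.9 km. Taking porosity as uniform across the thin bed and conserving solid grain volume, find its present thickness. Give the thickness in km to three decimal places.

Porosity at 3.9 km: phi = 0.56·exp(−0.586×3.9) = 0.0570
Solid-volume conservation: h(1−phi) = h₀(1−phi₀) ⇒ h = h₀·(1−phi₀)/(1−phi)
h = 0.143 × (1 − 0.56)/(1 − 0.0570) = 0.143 × 0.4666 = 0.0667 km

0.067 km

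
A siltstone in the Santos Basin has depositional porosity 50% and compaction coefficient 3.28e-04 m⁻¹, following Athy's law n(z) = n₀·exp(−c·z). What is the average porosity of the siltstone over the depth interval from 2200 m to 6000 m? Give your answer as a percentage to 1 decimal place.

Working in km (1 km = 1000 m; c in km⁻¹ = c in m⁻¹ × 1000):
⟨n⟩ = (1/(z₂−z₁)) ∫ n₀ e^(−cz) dz = n₀·(e^(−c·z₁) − e^(−c·z₂)) / (c·(z₂−z₁))
e^(−0.328×2.2) = 0.4860; e^(−0.328×6) = 0.1397
⟨n⟩ = 0.5 × (0.4860 − 0.1397) / (0.328 × 3.8) = 0.5 × 0.2778 = 0.1389

13.9%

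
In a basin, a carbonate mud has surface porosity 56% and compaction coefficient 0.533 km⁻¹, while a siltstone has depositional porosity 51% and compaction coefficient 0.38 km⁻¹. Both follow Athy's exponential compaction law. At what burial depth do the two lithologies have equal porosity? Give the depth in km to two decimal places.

Set φ₀ₐ e^(−kₐz) = φ₀ᵦ e^(−kᵦz) ⇒ ln(φ₀ₐ/φ₀ᵦ) = (kₐ − kᵦ)·z
z = ln(0.56/0.51) / (0.533 − 0.38) = 0.0935 / 0.153 = 0.611 km

0.61 km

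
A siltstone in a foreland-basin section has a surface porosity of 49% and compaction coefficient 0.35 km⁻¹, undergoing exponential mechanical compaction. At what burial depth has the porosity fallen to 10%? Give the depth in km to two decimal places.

Invert Athy's law: d = ln(φ₀/φ) / c
d = ln(0.49/0.1) / 0.35 = ln(4.9) / 0.35 = 1.5892 / 0.35 = 4.541 km

4.54 km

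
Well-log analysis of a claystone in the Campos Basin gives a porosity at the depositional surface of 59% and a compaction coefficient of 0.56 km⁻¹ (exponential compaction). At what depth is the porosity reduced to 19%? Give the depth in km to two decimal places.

2.02 km

Invert Athy's law: d = ln(phi₀/phi) / β
d = ln(0.59/0.19) / 0.56 = ln(3.105) / 0.56 = 1.1331 / 0.56 = 2.023 km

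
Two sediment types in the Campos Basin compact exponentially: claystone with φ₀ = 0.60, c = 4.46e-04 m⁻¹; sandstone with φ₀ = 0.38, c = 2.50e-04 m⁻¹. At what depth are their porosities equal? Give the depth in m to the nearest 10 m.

2330 m

Working in km (1 km = 1000 m; c in km⁻¹ = c in m⁻¹ × 1000):
Set φ₀ₐ e^(−cₐZ) = φ₀ᵦ e^(−cᵦZ) ⇒ ln(φ₀ₐ/φ₀ᵦ) = (cₐ − cᵦ)·Z
Z = ln(0.6/0.38) / (0.446 − 0.25) = 0.4568 / 0.196 = 2.330 km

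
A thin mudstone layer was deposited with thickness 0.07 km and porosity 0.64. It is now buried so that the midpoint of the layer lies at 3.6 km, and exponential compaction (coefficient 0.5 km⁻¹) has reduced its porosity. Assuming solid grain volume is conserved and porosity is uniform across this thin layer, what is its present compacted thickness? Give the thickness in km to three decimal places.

0.028 km

Porosity at 3.6 km: φ = 0.64·exp(−0.5×3.6) = 0.1058
Solid-volume conservation: h(1−φ) = h₀(1−φ₀) ⇒ h = h₀·(1−φ₀)/(1−φ)
h = 0.07 × (1 − 0.64)/(1 − 0.1058) = 0.07 × 0.4026 = 0.0282 km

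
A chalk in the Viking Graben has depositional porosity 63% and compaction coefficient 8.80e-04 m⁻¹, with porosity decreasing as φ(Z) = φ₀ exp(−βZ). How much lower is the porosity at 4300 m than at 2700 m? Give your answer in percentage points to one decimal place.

Working in km (1 km = 1000 m; β in km⁻¹ = β in m⁻¹ × 1000):
φ(2.7) = 0.63·e^(−0.88×2.7) = 0.0585
φ(4.3) = 0.63·e^(−0.88×4.3) = 0.0143
Δφ = 0.0585 − 0.0143 = 0.0442

4.4 percentage points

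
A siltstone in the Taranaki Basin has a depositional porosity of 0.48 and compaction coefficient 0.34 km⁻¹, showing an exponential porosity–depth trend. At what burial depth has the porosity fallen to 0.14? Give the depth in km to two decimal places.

Invert Athy's law: d = ln(φ₀/φ) / β
d = ln(0.48/0.14) / 0.34 = ln(3.429) / 0.34 = 1.2321 / 0.34 = 3.624 km

3.62 km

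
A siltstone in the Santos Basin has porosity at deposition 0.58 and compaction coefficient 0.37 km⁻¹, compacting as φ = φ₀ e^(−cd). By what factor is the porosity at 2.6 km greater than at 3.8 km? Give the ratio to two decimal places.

φ(d₁)/φ(d₂) = e^(−c·d₁)/e^(−c·d₂) = e^{c(d₂−d₁)}
= exp(0.37 × 1.2) = exp(0.444) = 1.5589

1.56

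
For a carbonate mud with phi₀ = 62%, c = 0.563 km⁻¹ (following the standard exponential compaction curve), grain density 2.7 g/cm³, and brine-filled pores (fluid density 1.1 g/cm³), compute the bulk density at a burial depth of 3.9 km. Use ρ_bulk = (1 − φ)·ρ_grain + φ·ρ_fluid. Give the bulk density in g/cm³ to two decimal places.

Porosity at depth: phi = 0.62·exp(−0.563×3.9) = 0.62×0.1113 = 0.0690
Bulk density: ρ_b = (1−phi)ρ_g + phi·ρ_f = 0.9310×2.7 + 0.0690×1.1
       = 2.514 + 0.076 = 2.590 g/cm³

2.59 g/cm³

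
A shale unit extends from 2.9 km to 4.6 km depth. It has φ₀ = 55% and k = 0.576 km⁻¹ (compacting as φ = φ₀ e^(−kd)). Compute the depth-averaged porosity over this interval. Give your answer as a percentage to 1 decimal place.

6.6%

⟨φ⟩ = (1/(d₂−d₁)) ∫ φ₀ e^(−kd) dd = φ₀·(e^(−k·d₁) − e^(−k·d₂)) / (k·(d₂−d₁))
e^(−0.576×2.9) = 0.1882; e^(−0.576×4.6) = 0.0707
⟨φ⟩ = 0.55 × (0.1882 − 0.0707) / (0.576 × 1.7) = 0.55 × 0.1200 = 0.0660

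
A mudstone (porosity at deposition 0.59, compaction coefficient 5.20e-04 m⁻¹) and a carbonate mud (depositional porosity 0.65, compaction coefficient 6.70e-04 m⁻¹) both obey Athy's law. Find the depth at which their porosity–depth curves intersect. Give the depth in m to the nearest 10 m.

Working in km (1 km = 1000 m; k in km⁻¹ = k in m⁻¹ × 1000):
Set n₀ₐ e^(−kₐd) = n₀ᵦ e^(−kᵦd) ⇒ ln(n₀ₐ/n₀ᵦ) = (kₐ − kᵦ)·d
d = ln(0.59/0.65) / (0.52 − 0.67) = -0.0968 / -0.15 = 0.646 km

650 m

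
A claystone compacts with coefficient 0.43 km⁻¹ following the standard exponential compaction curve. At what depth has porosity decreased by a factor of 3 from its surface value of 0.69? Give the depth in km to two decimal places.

2.55 km

n/n₀ = 1/3 ⇒ exp(−k·Z) = 1/3 ⇒ Z = ln(3) / k
Z = 1.0986 / 0.43 = 2.555 km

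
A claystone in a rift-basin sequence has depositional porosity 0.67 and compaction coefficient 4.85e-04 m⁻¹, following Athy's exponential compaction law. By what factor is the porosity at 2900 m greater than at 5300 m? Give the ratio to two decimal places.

Working in km (1 km = 1000 m; c in km⁻¹ = c in m⁻¹ × 1000):
n(Z₁)/n(Z₂) = e^(−c·Z₁)/e^(−c·Z₂) = e^{c(Z₂−Z₁)}
= exp(0.485 × 2.4) = exp(1.164) = 3.2027

3.20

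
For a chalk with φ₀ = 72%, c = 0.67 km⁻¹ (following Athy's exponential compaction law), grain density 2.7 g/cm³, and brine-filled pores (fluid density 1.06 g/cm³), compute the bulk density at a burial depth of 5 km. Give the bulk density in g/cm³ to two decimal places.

2.66 g/cm³

Porosity at depth: φ = 0.72·exp(−0.67×5) = 0.72×0.0351 = 0.0253
Bulk density: ρ_b = (1−φ)ρ_g + φ·ρ_f = 0.9747×2.7 + 0.0253×1.06
       = 2.632 + 0.027 = 2.659 g/cm³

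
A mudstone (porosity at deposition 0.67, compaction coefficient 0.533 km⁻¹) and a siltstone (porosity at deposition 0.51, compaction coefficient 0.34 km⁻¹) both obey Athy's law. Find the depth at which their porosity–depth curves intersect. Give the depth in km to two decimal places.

1.41 km

Set n₀ₐ e^(−kₐz) = n₀ᵦ e^(−kᵦz) ⇒ ln(n₀ₐ/n₀ᵦ) = (kₐ − kᵦ)·z
z = ln(0.67/0.51) / (0.533 − 0.34) = 0.2729 / 0.193 = 1.414 km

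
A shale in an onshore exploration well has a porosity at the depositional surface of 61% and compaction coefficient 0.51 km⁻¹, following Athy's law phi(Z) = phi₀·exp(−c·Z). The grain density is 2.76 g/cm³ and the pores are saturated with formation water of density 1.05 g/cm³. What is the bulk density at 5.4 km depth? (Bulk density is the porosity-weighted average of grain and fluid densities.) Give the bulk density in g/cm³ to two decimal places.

Porosity at depth: phi = 0.61·exp(−0.51×5.4) = 0.61×0.0637 = 0.0388
Bulk density: ρ_b = (1−phi)ρ_g + phi·ρ_f = 0.9612×2.76 + 0.0388×1.05
       = 2.653 + 0.041 = 2.694 g/cm³

2.69 g/cm³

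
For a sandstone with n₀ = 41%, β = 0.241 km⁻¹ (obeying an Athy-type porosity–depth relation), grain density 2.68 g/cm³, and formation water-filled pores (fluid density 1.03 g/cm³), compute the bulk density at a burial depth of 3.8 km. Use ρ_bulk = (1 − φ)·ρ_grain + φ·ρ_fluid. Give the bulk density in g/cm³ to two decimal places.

2.41 g/cm³

Porosity at depth: n = 0.41·exp(−0.241×3.8) = 0.41×0.4002 = 0.1641
Bulk density: ρ_b = (1−n)ρ_g + n·ρ_f = 0.8359×2.68 + 0.1641×1.03
       = 2.240 + 0.169 = 2.409 g/cm³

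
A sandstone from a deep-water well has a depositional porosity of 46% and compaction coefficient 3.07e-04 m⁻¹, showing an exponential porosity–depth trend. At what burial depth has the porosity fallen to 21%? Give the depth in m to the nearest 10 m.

Working in km (1 km = 1000 m; c in km⁻¹ = c in m⁻¹ × 1000):
Invert Athy's law: Z = ln(phi₀/phi) / c
Z = ln(0.46/0.21) / 0.307 = ln(2.19) / 0.307 = 0.7841 / 0.307 = 2.554 km

2550 m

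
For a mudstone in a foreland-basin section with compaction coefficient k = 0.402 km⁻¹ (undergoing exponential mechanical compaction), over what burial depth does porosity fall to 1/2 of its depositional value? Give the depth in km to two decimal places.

1.72 km

phi/phi₀ = 1/2 ⇒ exp(−k·z) = 1/2 ⇒ z = ln(2) / k
z = 0.6931 / 0.402 = 1.724 km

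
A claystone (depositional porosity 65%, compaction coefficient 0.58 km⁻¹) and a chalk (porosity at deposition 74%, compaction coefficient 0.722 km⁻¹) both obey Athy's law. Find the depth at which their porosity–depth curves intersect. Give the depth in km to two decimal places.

0.91 km

Set n₀ₐ e^(−kₐZ) = n₀ᵦ e^(−kᵦZ) ⇒ ln(n₀ₐ/n₀ᵦ) = (kₐ − kᵦ)·Z
Z = ln(0.65/0.74) / (0.58 − 0.722) = -0.1297 / -0.142 = 0.913 km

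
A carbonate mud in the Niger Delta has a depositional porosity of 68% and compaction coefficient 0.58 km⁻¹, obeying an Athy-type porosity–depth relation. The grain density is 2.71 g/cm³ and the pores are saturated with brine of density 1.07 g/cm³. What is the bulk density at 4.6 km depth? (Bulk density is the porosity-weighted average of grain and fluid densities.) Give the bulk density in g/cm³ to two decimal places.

2.63 g/cm³

Porosity at depth: φ = 0.68·exp(−0.58×4.6) = 0.68×0.0694 = 0.0472
Bulk density: ρ_b = (1−φ)ρ_g + φ·ρ_f = 0.9528×2.71 + 0.0472×1.07
       = 2.582 + 0.050 = 2.633 g/cm³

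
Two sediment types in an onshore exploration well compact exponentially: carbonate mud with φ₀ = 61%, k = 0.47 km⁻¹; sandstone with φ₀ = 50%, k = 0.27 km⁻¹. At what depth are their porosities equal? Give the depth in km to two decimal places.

0.99 km

Set φ₀ₐ e^(−kₐd) = φ₀ᵦ e^(−kᵦd) ⇒ ln(φ₀ₐ/φ₀ᵦ) = (kₐ − kᵦ)·d
d = ln(0.61/0.5) / (0.47 − 0.27) = 0.1989 / 0.2 = 0.994 km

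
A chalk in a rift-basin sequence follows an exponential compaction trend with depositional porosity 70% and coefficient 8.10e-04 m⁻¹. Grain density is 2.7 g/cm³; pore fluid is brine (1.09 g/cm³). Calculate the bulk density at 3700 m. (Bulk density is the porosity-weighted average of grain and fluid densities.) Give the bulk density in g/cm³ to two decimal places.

2.64 g/cm³

Working in km (1 km = 1000 m; k in km⁻¹ = k in m⁻¹ × 1000):
Porosity at depth: n = 0.7·exp(−0.81×3.7) = 0.7×0.0499 = 0.0350
Bulk density: ρ_b = (1−n)ρ_g + n·ρ_f = 0.9650×2.7 + 0.0350×1.09
       = 2.606 + 0.038 = 2.644 g/cm³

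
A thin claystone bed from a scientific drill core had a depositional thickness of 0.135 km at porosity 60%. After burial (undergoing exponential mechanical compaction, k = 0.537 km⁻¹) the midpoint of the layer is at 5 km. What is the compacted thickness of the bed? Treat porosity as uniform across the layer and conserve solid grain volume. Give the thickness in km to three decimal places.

0.056 km

Porosity at 5 km: n = 0.6·exp(−0.537×5) = 0.0409
Solid-volume conservation: h(1−n) = h₀(1−n₀) ⇒ h = h₀·(1−n₀)/(1−n)
h = 0.135 × (1 − 0.6)/(1 − 0.0409) = 0.135 × 0.4171 = 0.0563 km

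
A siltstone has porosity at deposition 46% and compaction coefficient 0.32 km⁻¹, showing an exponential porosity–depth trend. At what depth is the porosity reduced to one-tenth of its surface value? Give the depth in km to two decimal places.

7.20 km

φ/φ₀ = 1/10 ⇒ exp(−β·Z) = 1/10 ⇒ Z = ln(10) / β
Z = 2.3026 / 0.32 = 7.196 km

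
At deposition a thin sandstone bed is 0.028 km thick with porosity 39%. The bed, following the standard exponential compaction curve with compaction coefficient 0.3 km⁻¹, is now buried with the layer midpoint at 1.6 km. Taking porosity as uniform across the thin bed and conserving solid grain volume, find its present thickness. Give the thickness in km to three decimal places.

0.023 km

Porosity at 1.6 km: phi = 0.39·exp(−0.3×1.6) = 0.2413
Solid-volume conservation: h(1−phi) = h₀(1−phi₀) ⇒ h = h₀·(1−phi₀)/(1−phi)
h = 0.028 × (1 − 0.39)/(1 − 0.2413) = 0.028 × 0.8040 = 0.0225 km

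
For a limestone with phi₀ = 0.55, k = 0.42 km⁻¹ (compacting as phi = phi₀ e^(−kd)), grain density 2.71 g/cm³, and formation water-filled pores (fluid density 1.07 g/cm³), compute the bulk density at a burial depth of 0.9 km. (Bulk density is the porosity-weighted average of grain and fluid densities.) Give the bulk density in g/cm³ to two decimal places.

2.09 g/cm³

Porosity at depth: phi = 0.55·exp(−0.42×0.9) = 0.55×0.6852 = 0.3769
Bulk density: ρ_b = (1−phi)ρ_g + phi·ρ_f = 0.6231×2.71 + 0.3769×1.07
       = 1.689 + 0.403 = 2.092 g/cm³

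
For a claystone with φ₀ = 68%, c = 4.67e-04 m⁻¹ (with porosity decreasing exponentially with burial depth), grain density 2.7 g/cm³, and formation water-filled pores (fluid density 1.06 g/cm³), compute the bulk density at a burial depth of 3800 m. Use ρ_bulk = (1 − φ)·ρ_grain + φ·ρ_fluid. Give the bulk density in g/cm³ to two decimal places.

Working in km (1 km = 1000 m; c in km⁻¹ = c in m⁻¹ × 1000):
Porosity at depth: φ = 0.68·exp(−0.467×3.8) = 0.68×0.1696 = 0.1153
Bulk density: ρ_b = (1−φ)ρ_g + φ·ρ_f = 0.8847×2.7 + 0.1153×1.06
       = 2.389 + 0.122 = 2.511 g/cm³

2.51 g/cm³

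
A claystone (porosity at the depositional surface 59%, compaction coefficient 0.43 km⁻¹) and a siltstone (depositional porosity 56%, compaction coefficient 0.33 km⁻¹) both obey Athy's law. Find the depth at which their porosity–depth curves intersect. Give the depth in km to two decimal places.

Set phi₀ₐ e^(−kₐd) = phi₀ᵦ e^(−kᵦd) ⇒ ln(phi₀ₐ/phi₀ᵦ) = (kₐ − kᵦ)·d
d = ln(0.59/0.56) / (0.43 − 0.33) = 0.0522 / 0.1 = 0.522 km

0.52 km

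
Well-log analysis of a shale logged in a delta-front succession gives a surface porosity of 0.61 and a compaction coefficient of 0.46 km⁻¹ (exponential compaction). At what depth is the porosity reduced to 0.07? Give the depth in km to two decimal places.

4.71 km

Invert Athy's law: Z = ln(φ₀/φ) / c
Z = ln(0.61/0.07) / 0.46 = ln(8.714) / 0.46 = 2.1650 / 0.46 = 4.706 km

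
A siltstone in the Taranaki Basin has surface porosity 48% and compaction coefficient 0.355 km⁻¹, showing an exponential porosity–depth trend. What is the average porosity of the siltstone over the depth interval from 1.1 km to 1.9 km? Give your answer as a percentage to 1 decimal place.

28.3%

⟨n⟩ = (1/(Z₂−Z₁)) ∫ n₀ e^(−βZ) dZ = n₀·(e^(−β·Z₁) − e^(−β·Z₂)) / (β·(Z₂−Z₁))
e^(−0.355×1.1) = 0.6767; e^(−0.355×1.9) = 0.5094
⟨n⟩ = 0.48 × (0.6767 − 0.5094) / (0.355 × 0.8) = 0.48 × 0.5891 = 0.2828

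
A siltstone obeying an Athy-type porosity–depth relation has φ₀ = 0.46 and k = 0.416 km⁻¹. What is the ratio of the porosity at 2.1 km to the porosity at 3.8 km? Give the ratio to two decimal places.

φ(d₁)/φ(d₂) = e^(−k·d₁)/e^(−k·d₂) = e^{k(d₂−d₁)}
= exp(0.416 × 1.7) = exp(0.7072) = 2.0283

2.03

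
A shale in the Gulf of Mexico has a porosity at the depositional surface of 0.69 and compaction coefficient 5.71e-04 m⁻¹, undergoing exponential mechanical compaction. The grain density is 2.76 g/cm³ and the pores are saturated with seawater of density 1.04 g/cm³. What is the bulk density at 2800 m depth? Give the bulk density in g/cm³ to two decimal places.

Working in km (1 km = 1000 m; k in km⁻¹ = k in m⁻¹ × 1000):
Porosity at depth: phi = 0.69·exp(−0.571×2.8) = 0.69×0.2021 = 0.1395
Bulk density: ρ_b = (1−phi)ρ_g + phi·ρ_f = 0.8605×2.76 + 0.1395×1.04
       = 2.375 + 0.145 = 2.520 g/cm³

2.52 g/cm³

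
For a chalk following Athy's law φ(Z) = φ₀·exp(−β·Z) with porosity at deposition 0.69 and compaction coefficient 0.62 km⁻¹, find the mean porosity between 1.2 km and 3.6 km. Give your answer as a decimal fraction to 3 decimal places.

0.171

⟨φ⟩ = (1/(Z₂−Z₁)) ∫ φ₀ e^(−βZ) dZ = φ₀·(e^(−β·Z₁) − e^(−β·Z₂)) / (β·(Z₂−Z₁))
e^(−0.62×1.2) = 0.4752; e^(−0.62×3.6) = 0.1073
⟨φ⟩ = 0.69 × (0.4752 − 0.1073) / (0.62 × 2.4) = 0.69 × 0.2472 = 0.1706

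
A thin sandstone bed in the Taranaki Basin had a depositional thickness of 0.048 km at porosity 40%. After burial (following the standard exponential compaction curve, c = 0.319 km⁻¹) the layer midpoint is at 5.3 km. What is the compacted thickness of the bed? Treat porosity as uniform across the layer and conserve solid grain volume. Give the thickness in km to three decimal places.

Porosity at 5.3 km: φ = 0.4·exp(−0.319×5.3) = 0.0738
Solid-volume conservation: h(1−φ) = h₀(1−φ₀) ⇒ h = h₀·(1−φ₀)/(1−φ)
h = 0.048 × (1 − 0.4)/(1 − 0.0738) = 0.048 × 0.6478 = 0.0311 km

0.031 km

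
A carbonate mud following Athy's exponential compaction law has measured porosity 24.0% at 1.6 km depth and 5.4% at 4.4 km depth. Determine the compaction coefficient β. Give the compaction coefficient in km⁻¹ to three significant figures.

Athy: n(z) = n₀ e^(−βz) ⇒ n₁/n₂ = e^{β(z₂−z₁)} ⇒ β = ln(n₁/n₂)/(z₂−z₁)
β = ln(0.24/0.054) / (4.4 − 1.6) = ln(4.444) / 2.8 = 1.4917 / 2.8 = 0.5327 km⁻¹

0.533 km⁻¹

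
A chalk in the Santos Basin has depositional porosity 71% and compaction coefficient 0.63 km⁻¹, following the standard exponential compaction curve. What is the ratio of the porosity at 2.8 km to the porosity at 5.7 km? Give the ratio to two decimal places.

phi(d₁)/phi(d₂) = e^(−β·d₁)/e^(−β·d₂) = e^{β(d₂−d₁)}
= exp(0.63 × 2.9) = exp(1.827) = 6.2152

6.22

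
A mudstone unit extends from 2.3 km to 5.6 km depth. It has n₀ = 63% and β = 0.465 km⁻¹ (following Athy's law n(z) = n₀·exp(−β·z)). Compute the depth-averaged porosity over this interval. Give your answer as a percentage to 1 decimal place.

11.1%

⟨n⟩ = (1/(z₂−z₁)) ∫ n₀ e^(−βz) dz = n₀·(e^(−β·z₁) − e^(−β·z₂)) / (β·(z₂−z₁))
e^(−0.465×2.3) = 0.3432; e^(−0.465×5.6) = 0.0740
⟨n⟩ = 0.63 × (0.3432 − 0.0740) / (0.465 × 3.3) = 0.63 × 0.1754 = 0.1105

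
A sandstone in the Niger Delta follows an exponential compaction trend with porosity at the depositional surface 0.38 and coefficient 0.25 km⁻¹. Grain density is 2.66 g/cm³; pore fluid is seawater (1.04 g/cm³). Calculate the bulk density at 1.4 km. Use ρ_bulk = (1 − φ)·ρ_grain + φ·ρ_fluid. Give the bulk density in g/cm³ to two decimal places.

Porosity at depth: phi = 0.38·exp(−0.25×1.4) = 0.38×0.7047 = 0.2678
Bulk density: ρ_b = (1−phi)ρ_g + phi·ρ_f = 0.7322×2.66 + 0.2678×1.04
       = 1.948 + 0.278 = 2.226 g/cm³

2.23 g/cm³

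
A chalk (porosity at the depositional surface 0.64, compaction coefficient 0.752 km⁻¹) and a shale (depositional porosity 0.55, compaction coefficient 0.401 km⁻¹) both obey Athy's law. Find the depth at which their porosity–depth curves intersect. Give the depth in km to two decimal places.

Set n₀ₐ e^(−cₐz) = n₀ᵦ e^(−cᵦz) ⇒ ln(n₀ₐ/n₀ᵦ) = (cₐ − cᵦ)·z
z = ln(0.64/0.55) / (0.752 − 0.401) = 0.1515 / 0.351 = 0.432 km

0.43 km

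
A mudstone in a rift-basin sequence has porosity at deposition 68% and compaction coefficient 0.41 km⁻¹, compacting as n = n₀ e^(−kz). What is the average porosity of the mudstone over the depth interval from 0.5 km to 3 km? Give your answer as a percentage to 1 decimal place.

34.7%

⟨n⟩ = (1/(z₂−z₁)) ∫ n₀ e^(−kz) dz = n₀·(e^(−k·z₁) − e^(−k·z₂)) / (k·(z₂−z₁))
e^(−0.41×0.5) = 0.8146; e^(−0.41×3) = 0.2923
⟨n⟩ = 0.68 × (0.8146 − 0.2923) / (0.41 × 2.5) = 0.68 × 0.5096 = 0.3465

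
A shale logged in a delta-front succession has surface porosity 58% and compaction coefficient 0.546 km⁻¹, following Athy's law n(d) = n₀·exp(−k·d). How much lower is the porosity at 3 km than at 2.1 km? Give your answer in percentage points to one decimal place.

7.2 percentage points

n(2.1) = 0.58·e^(−0.546×2.1) = 0.1843
n(3) = 0.58·e^(−0.546×3) = 0.1127
Δn = 0.1843 − 0.1127 = 0.0715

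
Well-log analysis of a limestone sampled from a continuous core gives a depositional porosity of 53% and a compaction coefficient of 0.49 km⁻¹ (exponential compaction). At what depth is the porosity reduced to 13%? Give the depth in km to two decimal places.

2.87 km

Invert Athy's law: d = ln(φ₀/φ) / k
d = ln(0.53/0.13) / 0.49 = ln(4.077) / 0.49 = 1.4053 / 0.49 = 2.868 km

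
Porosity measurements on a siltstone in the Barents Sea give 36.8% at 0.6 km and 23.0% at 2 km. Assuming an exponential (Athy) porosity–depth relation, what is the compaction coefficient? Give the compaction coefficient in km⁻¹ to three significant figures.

Athy: n(d) = n₀ e^(−kd) ⇒ n₁/n₂ = e^{k(d₂−d₁)} ⇒ k = ln(n₁/n₂)/(d₂−d₁)
k = ln(0.368/0.23) / (2 − 0.6) = ln(1.6) / 1.4 = 0.4700 / 1.4 = 0.3357 km⁻¹

0.336 km⁻¹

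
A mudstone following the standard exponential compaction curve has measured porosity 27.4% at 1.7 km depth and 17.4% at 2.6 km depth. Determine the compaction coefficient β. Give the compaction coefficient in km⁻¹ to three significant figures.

Athy: phi(Z) = phi₀ e^(−βZ) ⇒ phi₁/phi₂ = e^{β(Z₂−Z₁)} ⇒ β = ln(phi₁/phi₂)/(Z₂−Z₁)
β = ln(0.274/0.174) / (2.6 − 1.7) = ln(1.575) / 0.9 = 0.4541 / 0.9 = 0.5045 km⁻¹

0.505 km⁻¹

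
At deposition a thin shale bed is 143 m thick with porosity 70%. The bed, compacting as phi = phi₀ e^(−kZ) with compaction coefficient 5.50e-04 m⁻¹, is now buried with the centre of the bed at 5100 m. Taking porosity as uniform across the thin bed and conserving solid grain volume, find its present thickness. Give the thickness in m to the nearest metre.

45 m

Working in km (1 km = 1000 m; k in km⁻¹ = k in m⁻¹ × 1000):
Porosity at 5.1 km: phi = 0.7·exp(−0.55×5.1) = 0.0424
Solid-volume conservation: h(1−phi) = h₀(1−phi₀) ⇒ h = h₀·(1−phi₀)/(1−phi)
h = 0.143 × (1 − 0.7)/(1 − 0.0424) = 0.143 × 0.3133 = 0.0448 km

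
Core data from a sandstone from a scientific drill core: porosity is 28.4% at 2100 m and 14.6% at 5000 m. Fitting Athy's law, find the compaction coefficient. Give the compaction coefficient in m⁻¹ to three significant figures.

0.000229 m⁻¹

Working in km (1 km = 1000 m; c in km⁻¹ = c in m⁻¹ × 1000):
Athy: n(Z) = n₀ e^(−cZ) ⇒ n₁/n₂ = e^{c(Z₂−Z₁)} ⇒ c = ln(n₁/n₂)/(Z₂−Z₁)
c = ln(0.284/0.146) / (5 − 2.1) = ln(1.945) / 2.9 = 0.6654 / 2.9 = 0.2294 km⁻¹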